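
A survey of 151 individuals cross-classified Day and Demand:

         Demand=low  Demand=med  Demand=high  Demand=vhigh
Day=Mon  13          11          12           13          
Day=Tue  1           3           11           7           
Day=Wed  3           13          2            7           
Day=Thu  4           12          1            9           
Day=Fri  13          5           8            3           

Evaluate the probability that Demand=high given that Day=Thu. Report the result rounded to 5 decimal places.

Total with Day=Thu: 4 + 12 + 1 + 9 = 26.
P(Demand=high | Day=Thu) = 1/26 = 0.03846.

0.03846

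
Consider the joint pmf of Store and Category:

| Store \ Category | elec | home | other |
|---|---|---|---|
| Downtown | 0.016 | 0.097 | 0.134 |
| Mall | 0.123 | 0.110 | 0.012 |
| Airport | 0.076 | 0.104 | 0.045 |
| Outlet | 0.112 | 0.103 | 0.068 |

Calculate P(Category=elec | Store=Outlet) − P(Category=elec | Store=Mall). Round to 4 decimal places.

-0.1063

P(Store=Outlet) = 0.112 + 0.103 + 0.068 = 0.283; P(Category=elec | Store=Outlet) = 0.112/0.283 = 0.39576.
P(Store=Mall) = 0.123 + 0.110 + 0.012 = 0.245; P(Category=elec | Store=Mall) = 0.123/0.245 = 0.50204.
Difference = -0.1063.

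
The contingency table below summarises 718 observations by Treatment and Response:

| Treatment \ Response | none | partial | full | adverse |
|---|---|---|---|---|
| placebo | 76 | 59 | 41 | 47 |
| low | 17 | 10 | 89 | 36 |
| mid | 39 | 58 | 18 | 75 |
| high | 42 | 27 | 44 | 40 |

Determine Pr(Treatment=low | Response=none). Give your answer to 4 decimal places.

Total with Response=none: 76 + 17 + 39 + 42 = 174.
P(Treatment=low | Response=none) = 17/174 = 0.0977.

0.0977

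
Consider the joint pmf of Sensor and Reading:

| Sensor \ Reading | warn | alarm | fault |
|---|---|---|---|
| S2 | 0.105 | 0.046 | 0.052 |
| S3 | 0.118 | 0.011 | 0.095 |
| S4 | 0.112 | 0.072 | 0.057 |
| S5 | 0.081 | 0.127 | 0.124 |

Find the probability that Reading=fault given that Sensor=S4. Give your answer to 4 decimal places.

0.2365

P(Sensor=S4) = 0.112 + 0.072 + 0.057 = 0.241.
P(Reading=fault | Sensor=S4) = 0.057/0.241 = 0.2365.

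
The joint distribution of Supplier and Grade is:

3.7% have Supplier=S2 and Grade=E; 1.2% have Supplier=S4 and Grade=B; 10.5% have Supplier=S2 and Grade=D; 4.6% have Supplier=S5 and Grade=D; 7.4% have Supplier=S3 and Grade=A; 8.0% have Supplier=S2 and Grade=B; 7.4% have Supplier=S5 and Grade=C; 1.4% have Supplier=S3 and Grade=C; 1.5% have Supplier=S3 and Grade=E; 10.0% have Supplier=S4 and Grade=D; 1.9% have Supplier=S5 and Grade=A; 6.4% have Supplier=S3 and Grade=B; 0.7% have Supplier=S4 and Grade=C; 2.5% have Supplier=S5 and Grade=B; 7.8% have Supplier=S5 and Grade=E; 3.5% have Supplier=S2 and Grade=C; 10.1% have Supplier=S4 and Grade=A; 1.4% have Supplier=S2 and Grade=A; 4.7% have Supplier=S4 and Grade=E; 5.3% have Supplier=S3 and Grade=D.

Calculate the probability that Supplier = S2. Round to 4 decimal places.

P(Supplier=S2) = 0.014 + 0.080 + 0.035 + 0.105 + 0.037 = 0.271.

0.2710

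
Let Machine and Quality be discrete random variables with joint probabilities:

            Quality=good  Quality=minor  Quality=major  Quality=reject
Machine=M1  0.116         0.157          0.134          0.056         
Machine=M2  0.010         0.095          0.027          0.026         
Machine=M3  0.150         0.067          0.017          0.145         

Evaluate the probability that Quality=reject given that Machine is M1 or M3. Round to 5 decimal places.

P(Machine=M1) = 0.116 + 0.157 + 0.134 + 0.056 = 0.463.
P(Machine=M3) = 0.150 + 0.067 + 0.017 + 0.145 = 0.379.
P(Machine ∈ {M1, M3}) = 0.463 + 0.379 = 0.842; P(Quality=reject, Machine ∈ {M1, M3}) = 0.056 + 0.145 = 0.201.
P(Quality=reject | Machine ∈ {M1, M3}) = 0.201/0.842 = 0.23872.

0.23872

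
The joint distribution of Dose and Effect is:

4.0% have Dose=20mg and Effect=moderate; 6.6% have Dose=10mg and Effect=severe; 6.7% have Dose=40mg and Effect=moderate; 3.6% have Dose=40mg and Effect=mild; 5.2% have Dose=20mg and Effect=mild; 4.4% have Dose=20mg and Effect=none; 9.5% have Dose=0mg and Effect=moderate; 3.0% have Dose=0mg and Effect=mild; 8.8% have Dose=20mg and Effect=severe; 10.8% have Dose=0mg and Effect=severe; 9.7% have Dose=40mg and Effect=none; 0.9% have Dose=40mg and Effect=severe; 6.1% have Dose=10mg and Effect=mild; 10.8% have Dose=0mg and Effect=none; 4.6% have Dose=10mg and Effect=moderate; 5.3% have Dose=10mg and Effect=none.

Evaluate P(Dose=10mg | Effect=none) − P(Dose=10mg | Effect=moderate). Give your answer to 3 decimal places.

-0.010

P(Effect=none) = 0.108 + 0.053 + 0.044 + 0.097 = 0.302; P(Dose=10mg | Effect=none) = 0.053/0.302 = 0.1755.
P(Effect=moderate) = 0.095 + 0.046 + 0.040 + 0.067 = 0.248; P(Dose=10mg | Effect=moderate) = 0.046/0.248 = 0.1855.
Difference = -0.010.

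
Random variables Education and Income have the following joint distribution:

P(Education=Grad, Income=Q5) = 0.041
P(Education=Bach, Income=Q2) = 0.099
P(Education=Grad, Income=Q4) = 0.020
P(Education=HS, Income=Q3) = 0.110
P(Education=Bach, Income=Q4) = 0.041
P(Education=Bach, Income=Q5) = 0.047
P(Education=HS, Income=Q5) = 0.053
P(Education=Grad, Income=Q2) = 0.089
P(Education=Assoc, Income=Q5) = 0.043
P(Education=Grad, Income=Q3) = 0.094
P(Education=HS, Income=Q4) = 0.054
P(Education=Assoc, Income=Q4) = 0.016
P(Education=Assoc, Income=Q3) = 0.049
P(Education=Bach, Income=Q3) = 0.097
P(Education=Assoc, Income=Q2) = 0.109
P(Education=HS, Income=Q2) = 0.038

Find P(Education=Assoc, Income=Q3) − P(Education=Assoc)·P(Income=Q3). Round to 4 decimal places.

-0.0270

P(Education=Assoc) = 0.109 + 0.049 + 0.016 + 0.043 = 0.217.
P(Income=Q3) = 0.110 + 0.049 + 0.097 + 0.094 = 0.350.
P(Education=Assoc, Income=Q3) − P(Education=Assoc)P(Income=Q3) = 0.049 − 0.217×0.350 = -0.0270.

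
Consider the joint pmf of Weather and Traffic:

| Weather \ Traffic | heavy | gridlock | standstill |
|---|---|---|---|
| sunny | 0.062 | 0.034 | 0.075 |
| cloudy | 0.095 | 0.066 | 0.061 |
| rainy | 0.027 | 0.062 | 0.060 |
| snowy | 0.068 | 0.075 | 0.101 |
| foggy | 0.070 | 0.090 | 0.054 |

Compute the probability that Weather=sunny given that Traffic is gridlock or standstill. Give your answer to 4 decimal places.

0.1608

P(Traffic=gridlock) = 0.034 + 0.066 + 0.062 + 0.075 + 0.090 = 0.327.
P(Traffic=standstill) = 0.075 + 0.061 + 0.060 + 0.101 + 0.054 = 0.351.
P(Traffic ∈ {gridlock, standstill}) = 0.327 + 0.351 = 0.678; P(Weather=sunny, Traffic ∈ {gridlock, standstill}) = 0.034 + 0.075 = 0.109.
P(Weather=sunny | Traffic ∈ {gridlock, standstill}) = 0.109/0.678 = 0.1608.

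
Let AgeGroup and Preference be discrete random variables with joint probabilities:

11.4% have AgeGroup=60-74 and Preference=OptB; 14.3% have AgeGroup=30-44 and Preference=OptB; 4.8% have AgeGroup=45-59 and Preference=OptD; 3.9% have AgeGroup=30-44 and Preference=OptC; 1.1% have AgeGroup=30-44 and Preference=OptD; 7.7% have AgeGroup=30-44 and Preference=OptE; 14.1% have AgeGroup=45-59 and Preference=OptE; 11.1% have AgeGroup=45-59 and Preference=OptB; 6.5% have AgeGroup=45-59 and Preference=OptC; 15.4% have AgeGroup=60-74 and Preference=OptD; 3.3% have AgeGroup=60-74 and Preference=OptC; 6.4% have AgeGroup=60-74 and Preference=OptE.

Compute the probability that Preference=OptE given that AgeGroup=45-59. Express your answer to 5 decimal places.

0.38630

P(AgeGroup=45-59) = 0.111 + 0.065 + 0.048 + 0.141 = 0.365.
P(Preference=OptE | AgeGroup=45-59) = 0.141/0.365 = 0.38630.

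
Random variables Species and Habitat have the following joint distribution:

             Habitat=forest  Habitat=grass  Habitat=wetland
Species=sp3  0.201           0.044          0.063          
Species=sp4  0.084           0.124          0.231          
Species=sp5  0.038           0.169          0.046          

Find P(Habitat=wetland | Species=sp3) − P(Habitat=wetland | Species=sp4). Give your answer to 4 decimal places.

-0.3217

P(Species=sp3) = 0.201 + 0.044 + 0.063 = 0.308; P(Habitat=wetland | Species=sp3) = 0.063/0.308 = 0.20455.
P(Species=sp4) = 0.084 + 0.124 + 0.231 = 0.439; P(Habitat=wetland | Species=sp4) = 0.231/0.439 = 0.52620.
Difference = -0.3217.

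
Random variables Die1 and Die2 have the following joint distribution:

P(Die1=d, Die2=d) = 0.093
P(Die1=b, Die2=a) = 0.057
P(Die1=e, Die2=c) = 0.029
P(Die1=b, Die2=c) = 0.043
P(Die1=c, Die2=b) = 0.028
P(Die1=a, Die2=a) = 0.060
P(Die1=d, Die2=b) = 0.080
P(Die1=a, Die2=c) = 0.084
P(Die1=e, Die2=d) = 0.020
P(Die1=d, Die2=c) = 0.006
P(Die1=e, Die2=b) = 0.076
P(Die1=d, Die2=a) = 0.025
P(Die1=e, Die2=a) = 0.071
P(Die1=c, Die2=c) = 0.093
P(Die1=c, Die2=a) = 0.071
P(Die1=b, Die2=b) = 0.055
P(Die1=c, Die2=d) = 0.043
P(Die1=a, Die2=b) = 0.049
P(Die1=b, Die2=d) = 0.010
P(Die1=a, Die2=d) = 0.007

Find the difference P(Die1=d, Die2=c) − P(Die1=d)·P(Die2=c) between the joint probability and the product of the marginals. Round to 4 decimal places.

P(Die1=d) = 0.025 + 0.080 + 0.006 + 0.093 = 0.204.
P(Die2=c) = 0.084 + 0.043 + 0.093 + 0.006 + 0.029 = 0.255.
P(Die1=d, Die2=c) − P(Die1=d)P(Die2=c) = 0.006 − 0.204×0.255 = -0.0460.

-0.0460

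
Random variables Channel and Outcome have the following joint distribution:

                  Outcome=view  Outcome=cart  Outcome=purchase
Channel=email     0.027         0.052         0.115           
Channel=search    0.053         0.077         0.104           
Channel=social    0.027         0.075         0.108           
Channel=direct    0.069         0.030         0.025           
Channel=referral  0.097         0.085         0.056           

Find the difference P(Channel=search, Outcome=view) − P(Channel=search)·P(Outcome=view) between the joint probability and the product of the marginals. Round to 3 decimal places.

P(Channel=search) = 0.053 + 0.077 + 0.104 = 0.234.
P(Outcome=view) = 0.027 + 0.053 + 0.027 + 0.069 + 0.097 = 0.273.
P(Channel=search, Outcome=view) − P(Channel=search)P(Outcome=view) = 0.053 − 0.234×0.273 = -0.011.

-0.011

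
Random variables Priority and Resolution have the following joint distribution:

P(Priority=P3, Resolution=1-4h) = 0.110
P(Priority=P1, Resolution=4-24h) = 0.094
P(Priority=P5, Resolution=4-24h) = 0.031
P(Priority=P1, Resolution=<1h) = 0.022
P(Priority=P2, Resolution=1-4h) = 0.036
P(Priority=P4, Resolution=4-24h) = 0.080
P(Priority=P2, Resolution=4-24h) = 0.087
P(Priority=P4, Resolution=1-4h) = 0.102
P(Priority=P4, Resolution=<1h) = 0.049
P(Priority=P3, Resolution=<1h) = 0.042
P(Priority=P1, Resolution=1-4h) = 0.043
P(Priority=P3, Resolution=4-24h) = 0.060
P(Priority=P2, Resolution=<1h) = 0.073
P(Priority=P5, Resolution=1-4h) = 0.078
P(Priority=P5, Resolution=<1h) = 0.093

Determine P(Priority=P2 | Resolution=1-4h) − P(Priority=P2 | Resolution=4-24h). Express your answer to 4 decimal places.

-0.1496

P(Resolution=1-4h) = 0.043 + 0.036 + 0.110 + 0.102 + 0.078 = 0.369; P(Priority=P2 | Resolution=1-4h) = 0.036/0.369 = 0.09756.
P(Resolution=4-24h) = 0.094 + 0.087 + 0.060 + 0.080 + 0.031 = 0.352; P(Priority=P2 | Resolution=4-24h) = 0.087/0.352 = 0.24716.
Difference = -0.1496.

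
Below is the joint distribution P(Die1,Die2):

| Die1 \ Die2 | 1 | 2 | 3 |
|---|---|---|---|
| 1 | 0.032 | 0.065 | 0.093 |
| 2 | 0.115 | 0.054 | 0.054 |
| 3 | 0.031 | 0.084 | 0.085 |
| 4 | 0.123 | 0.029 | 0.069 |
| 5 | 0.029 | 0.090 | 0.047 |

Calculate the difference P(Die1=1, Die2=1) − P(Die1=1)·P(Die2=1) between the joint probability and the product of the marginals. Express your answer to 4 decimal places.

-0.0307

P(Die1=1) = 0.032 + 0.065 + 0.093 = 0.190.
P(Die2=1) = 0.032 + 0.115 + 0.031 + 0.123 + 0.029 = 0.330.
P(Die1=1, Die2=1) − P(Die1=1)P(Die2=1) = 0.032 − 0.190×0.330 = -0.0307.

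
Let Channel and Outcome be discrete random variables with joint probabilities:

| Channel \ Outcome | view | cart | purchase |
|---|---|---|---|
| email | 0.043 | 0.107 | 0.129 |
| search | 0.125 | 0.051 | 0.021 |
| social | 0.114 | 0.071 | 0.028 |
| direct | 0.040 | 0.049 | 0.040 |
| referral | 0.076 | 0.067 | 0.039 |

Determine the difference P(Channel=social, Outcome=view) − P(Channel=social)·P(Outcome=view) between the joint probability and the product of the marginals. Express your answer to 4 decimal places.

P(Channel=social) = 0.114 + 0.071 + 0.028 = 0.213.
P(Outcome=view) = 0.043 + 0.125 + 0.114 + 0.040 + 0.076 = 0.398.
P(Channel=social, Outcome=view) − P(Channel=social)P(Outcome=view) = 0.114 − 0.213×0.398 = 0.0292.

0.0292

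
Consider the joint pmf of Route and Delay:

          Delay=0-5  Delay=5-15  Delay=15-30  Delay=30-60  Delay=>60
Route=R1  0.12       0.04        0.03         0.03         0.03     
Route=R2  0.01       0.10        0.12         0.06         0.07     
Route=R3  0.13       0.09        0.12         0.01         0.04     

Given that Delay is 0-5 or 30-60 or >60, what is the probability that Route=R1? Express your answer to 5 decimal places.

P(Delay=0-5) = 0.12 + 0.01 + 0.13 = 0.26.
P(Delay=30-60) = 0.03 + 0.06 + 0.01 = 0.10.
P(Delay=>60) = 0.03 + 0.07 + 0.04 = 0.14.
P(Delay ∈ {0-5, 30-60, >60}) = 0.26 + 0.10 + 0.14 = 0.50; P(Route=R1, Delay ∈ {0-5, 30-60, >60}) = 0.12 + 0.03 + 0.03 = 0.18.
P(Route=R1 | Delay ∈ {0-5, 30-60, >60}) = 0.18/0.50 = 0.36000.

0.36000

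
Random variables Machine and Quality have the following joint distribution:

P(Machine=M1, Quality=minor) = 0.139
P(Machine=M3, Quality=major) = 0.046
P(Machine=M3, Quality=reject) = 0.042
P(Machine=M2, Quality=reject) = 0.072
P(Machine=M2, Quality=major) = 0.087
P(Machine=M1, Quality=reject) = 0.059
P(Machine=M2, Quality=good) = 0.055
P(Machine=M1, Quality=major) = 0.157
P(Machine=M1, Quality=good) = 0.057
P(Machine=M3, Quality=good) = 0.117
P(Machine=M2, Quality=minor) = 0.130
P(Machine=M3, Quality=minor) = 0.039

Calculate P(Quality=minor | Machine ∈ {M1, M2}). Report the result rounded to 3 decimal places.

0.356

P(Machine=M1) = 0.057 + 0.139 + 0.157 + 0.059 = 0.412.
P(Machine=M2) = 0.055 + 0.130 + 0.087 + 0.072 = 0.344.
P(Machine ∈ {M1, M2}) = 0.412 + 0.344 = 0.756; P(Quality=minor, Machine ∈ {M1, M2}) = 0.139 + 0.130 = 0.269.
P(Quality=minor | Machine ∈ {M1, M2}) = 0.269/0.756 = 0.356.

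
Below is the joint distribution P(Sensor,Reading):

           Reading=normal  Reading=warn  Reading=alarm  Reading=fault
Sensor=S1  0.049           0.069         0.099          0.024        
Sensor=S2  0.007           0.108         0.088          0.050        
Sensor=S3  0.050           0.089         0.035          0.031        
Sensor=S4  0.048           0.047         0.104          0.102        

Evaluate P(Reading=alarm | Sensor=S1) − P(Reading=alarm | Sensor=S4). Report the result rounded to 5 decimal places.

P(Sensor=S1) = 0.049 + 0.069 + 0.099 + 0.024 = 0.241; P(Reading=alarm | Sensor=S1) = 0.099/0.241 = 0.410788.
P(Sensor=S4) = 0.048 + 0.047 + 0.104 + 0.102 = 0.301; P(Reading=alarm | Sensor=S4) = 0.104/0.301 = 0.345515.
Difference = 0.06527.

0.06527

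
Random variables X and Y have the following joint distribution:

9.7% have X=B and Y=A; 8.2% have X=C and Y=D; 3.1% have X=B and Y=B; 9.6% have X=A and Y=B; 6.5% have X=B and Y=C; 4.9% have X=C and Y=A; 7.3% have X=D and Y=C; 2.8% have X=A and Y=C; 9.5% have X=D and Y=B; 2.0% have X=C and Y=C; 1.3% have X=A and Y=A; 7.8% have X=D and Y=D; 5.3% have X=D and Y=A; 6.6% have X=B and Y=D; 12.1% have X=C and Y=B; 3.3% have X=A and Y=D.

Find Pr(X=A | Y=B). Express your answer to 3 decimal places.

P(Y=B) = 0.096 + 0.031 + 0.121 + 0.095 = 0.343.
P(X=A | Y=B) = 0.096/0.343 = 0.280.

0.280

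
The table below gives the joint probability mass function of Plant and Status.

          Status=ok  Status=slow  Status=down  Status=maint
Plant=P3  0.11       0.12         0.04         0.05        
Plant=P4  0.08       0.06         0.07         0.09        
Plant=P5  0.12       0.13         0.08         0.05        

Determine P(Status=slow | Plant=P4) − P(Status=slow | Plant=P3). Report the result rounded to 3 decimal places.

-0.175

P(Plant=P4) = 0.08 + 0.06 + 0.07 + 0.09 = 0.30; P(Status=slow | Plant=P4) = 0.06/0.30 = 0.2000.
P(Plant=P3) = 0.11 + 0.12 + 0.04 + 0.05 = 0.32; P(Status=slow | Plant=P3) = 0.12/0.32 = 0.3750.
Difference = -0.175.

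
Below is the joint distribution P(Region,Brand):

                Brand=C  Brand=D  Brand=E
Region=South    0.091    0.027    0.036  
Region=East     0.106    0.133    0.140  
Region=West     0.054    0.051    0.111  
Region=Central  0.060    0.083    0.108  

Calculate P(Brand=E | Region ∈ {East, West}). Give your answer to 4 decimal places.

0.4218

P(Region=East) = 0.106 + 0.133 + 0.140 = 0.379.
P(Region=West) = 0.054 + 0.051 + 0.111 = 0.216.
P(Region ∈ {East, West}) = 0.379 + 0.216 = 0.595; P(Brand=E, Region ∈ {East, West}) = 0.140 + 0.111 = 0.251.
P(Brand=E | Region ∈ {East, West}) = 0.251/0.595 = 0.4218.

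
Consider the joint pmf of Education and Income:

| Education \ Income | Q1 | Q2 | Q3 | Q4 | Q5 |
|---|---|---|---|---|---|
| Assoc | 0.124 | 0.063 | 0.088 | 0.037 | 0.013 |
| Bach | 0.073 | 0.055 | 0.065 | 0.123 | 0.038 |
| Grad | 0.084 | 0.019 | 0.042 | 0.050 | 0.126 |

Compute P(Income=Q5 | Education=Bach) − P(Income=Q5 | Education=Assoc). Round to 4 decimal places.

0.0673

P(Education=Bach) = 0.073 + 0.055 + 0.065 + 0.123 + 0.038 = 0.354; P(Income=Q5 | Education=Bach) = 0.038/0.354 = 0.10734.
P(Education=Assoc) = 0.124 + 0.063 + 0.088 + 0.037 + 0.013 = 0.325; P(Income=Q5 | Education=Assoc) = 0.013/0.325 = 0.04000.
Difference = 0.0673.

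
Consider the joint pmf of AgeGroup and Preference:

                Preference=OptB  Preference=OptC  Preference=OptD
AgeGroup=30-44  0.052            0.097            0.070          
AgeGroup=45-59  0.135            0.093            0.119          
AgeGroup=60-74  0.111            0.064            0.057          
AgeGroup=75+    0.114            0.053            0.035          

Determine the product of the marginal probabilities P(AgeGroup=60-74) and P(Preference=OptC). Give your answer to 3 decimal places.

0.071

P(AgeGroup=60-74) = 0.111 + 0.064 + 0.057 = 0.232.
P(Preference=OptC) = 0.097 + 0.093 + 0.064 + 0.053 = 0.307.
Product: 0.232 × 0.307 = 0.071.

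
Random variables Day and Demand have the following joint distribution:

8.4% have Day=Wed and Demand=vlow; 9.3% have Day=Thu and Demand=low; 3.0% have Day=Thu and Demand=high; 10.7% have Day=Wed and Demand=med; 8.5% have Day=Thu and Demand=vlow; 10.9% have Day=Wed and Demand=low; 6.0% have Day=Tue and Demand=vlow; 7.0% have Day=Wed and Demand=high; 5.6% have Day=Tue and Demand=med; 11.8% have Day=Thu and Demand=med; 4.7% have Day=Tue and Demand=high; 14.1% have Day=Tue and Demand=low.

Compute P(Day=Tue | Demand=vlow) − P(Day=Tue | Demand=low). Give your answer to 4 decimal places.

-0.1491

P(Demand=vlow) = 0.060 + 0.084 + 0.085 = 0.229; P(Day=Tue | Demand=vlow) = 0.060/0.229 = 0.26201.
P(Demand=low) = 0.141 + 0.109 + 0.093 = 0.343; P(Day=Tue | Demand=low) = 0.141/0.343 = 0.41108.
Difference = -0.1491.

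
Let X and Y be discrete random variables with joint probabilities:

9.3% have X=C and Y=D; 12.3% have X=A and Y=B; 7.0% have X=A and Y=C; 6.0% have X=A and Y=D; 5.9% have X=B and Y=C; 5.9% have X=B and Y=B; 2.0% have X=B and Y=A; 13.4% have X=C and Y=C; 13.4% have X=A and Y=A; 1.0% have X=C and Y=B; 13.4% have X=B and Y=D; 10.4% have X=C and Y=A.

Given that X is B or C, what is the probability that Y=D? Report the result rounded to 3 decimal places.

P(X=B) = 0.020 + 0.059 + 0.059 + 0.134 = 0.272.
P(X=C) = 0.104 + 0.010 + 0.134 + 0.093 = 0.341.
P(X ∈ {B, C}) = 0.272 + 0.341 = 0.613; P(Y=D, X ∈ {B, C}) = 0.134 + 0.093 = 0.227.
P(Y=D | X ∈ {B, C}) = 0.227/0.613 = 0.370.

0.370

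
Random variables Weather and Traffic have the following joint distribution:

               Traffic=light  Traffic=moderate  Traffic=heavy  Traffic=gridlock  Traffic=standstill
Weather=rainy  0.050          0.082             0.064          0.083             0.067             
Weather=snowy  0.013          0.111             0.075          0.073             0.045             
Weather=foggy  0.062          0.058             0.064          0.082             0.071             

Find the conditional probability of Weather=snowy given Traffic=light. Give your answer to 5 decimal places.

0.10400

P(Traffic=light) = 0.050 + 0.013 + 0.062 = 0.125.
P(Weather=snowy | Traffic=light) = 0.013/0.125 = 0.10400.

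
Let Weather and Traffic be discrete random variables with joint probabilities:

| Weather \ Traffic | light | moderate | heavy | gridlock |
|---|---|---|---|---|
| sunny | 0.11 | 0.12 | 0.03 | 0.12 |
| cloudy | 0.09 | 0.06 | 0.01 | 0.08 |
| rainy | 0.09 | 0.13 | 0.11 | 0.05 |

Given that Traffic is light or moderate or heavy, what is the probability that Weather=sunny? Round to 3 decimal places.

0.347

P(Traffic=light) = 0.11 + 0.09 + 0.09 = 0.29.
P(Traffic=moderate) = 0.12 + 0.06 + 0.13 = 0.31.
P(Traffic=heavy) = 0.03 + 0.01 + 0.11 = 0.15.
P(Traffic ∈ {light, moderate, heavy}) = 0.29 + 0.31 + 0.15 = 0.75; P(Weather=sunny, Traffic ∈ {light, moderate, heavy}) = 0.11 + 0.12 + 0.03 = 0.26.
P(Weather=sunny | Traffic ∈ {light, moderate, heavy}) = 0.26/0.75 = 0.347.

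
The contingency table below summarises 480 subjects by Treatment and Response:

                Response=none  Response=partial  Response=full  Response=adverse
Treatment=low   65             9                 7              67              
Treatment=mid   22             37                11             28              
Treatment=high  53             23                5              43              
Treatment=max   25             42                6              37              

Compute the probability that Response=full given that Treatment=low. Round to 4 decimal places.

Total with Treatment=low: 65 + 9 + 7 + 67 = 148.
P(Response=full | Treatment=low) = 7/148 = 0.0473.

0.0473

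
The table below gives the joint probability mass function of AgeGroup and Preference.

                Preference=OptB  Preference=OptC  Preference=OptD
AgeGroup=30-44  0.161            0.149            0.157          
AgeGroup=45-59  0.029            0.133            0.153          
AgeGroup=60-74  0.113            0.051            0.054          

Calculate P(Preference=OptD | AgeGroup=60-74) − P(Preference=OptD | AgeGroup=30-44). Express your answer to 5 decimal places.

P(AgeGroup=60-74) = 0.113 + 0.051 + 0.054 = 0.218; P(Preference=OptD | AgeGroup=60-74) = 0.054/0.218 = 0.247706.
P(AgeGroup=30-44) = 0.161 + 0.149 + 0.157 = 0.467; P(Preference=OptD | AgeGroup=30-44) = 0.157/0.467 = 0.336188.
Difference = -0.08848.

-0.08848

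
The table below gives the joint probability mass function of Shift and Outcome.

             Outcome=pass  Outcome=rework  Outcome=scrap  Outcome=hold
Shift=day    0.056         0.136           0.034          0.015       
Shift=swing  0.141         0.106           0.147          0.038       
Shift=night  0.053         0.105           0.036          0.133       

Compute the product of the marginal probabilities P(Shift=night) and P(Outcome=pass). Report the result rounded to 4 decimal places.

0.0818

P(Shift=night) = 0.053 + 0.105 + 0.036 + 0.133 = 0.327.
P(Outcome=pass) = 0.056 + 0.141 + 0.053 = 0.250.
Product: 0.327 × 0.250 = 0.0818.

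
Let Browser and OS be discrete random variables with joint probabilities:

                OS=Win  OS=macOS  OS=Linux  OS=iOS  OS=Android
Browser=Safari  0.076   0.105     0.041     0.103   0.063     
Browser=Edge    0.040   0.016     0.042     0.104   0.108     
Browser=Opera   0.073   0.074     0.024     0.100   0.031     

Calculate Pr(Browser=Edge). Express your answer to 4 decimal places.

0.3100

P(Browser=Edge) = 0.040 + 0.016 + 0.042 + 0.104 + 0.108 = 0.310.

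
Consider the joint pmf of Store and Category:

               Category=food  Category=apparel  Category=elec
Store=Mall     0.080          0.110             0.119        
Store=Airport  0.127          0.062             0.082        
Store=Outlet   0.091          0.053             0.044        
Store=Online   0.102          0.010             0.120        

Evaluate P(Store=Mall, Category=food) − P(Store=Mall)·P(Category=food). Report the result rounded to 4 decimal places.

P(Store=Mall) = 0.080 + 0.110 + 0.119 = 0.309.
P(Category=food) = 0.080 + 0.127 + 0.091 + 0.102 = 0.400.
P(Store=Mall, Category=food) − P(Store=Mall)P(Category=food) = 0.080 − 0.309×0.400 = -0.0436.

-0.0436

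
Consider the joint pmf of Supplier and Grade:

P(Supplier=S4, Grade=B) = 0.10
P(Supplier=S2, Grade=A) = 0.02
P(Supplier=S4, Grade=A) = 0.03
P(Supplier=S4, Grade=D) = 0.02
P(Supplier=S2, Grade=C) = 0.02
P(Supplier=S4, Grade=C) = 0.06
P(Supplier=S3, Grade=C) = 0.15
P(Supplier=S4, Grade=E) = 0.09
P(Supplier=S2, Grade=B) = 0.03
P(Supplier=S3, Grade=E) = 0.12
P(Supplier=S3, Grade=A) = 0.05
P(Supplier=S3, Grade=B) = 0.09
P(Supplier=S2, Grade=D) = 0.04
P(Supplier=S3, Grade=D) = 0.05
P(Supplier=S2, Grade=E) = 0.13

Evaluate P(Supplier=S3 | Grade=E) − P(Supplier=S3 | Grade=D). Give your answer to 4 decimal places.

-0.1016

P(Grade=E) = 0.13 + 0.12 + 0.09 = 0.34; P(Supplier=S3 | Grade=E) = 0.12/0.34 = 0.35294.
P(Grade=D) = 0.04 + 0.05 + 0.02 = 0.11; P(Supplier=S3 | Grade=D) = 0.05/0.11 = 0.45455.
Difference = -0.1016.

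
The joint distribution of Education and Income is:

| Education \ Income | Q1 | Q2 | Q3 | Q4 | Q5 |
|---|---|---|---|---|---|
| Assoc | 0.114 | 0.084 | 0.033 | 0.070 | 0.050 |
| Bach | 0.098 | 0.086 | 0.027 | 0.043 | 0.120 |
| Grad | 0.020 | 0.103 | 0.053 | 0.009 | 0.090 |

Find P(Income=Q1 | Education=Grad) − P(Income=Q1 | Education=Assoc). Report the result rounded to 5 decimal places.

-0.25206

P(Education=Grad) = 0.020 + 0.103 + 0.053 + 0.009 + 0.090 = 0.275; P(Income=Q1 | Education=Grad) = 0.020/0.275 = 0.072727.
P(Education=Assoc) = 0.114 + 0.084 + 0.033 + 0.070 + 0.050 = 0.351; P(Income=Q1 | Education=Assoc) = 0.114/0.351 = 0.324786.
Difference = -0.25206.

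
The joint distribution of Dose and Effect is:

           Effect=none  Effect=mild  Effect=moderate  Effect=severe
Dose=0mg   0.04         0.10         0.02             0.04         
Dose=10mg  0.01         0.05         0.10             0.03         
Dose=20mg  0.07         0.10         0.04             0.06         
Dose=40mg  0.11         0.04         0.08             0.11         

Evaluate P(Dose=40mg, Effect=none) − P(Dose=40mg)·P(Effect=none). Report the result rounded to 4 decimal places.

P(Dose=40mg) = 0.11 + 0.04 + 0.08 + 0.11 = 0.34.
P(Effect=none) = 0.04 + 0.01 + 0.07 + 0.11 = 0.23.
P(Dose=40mg, Effect=none) − P(Dose=40mg)P(Effect=none) = 0.11 − 0.34×0.23 = 0.0318.

0.0318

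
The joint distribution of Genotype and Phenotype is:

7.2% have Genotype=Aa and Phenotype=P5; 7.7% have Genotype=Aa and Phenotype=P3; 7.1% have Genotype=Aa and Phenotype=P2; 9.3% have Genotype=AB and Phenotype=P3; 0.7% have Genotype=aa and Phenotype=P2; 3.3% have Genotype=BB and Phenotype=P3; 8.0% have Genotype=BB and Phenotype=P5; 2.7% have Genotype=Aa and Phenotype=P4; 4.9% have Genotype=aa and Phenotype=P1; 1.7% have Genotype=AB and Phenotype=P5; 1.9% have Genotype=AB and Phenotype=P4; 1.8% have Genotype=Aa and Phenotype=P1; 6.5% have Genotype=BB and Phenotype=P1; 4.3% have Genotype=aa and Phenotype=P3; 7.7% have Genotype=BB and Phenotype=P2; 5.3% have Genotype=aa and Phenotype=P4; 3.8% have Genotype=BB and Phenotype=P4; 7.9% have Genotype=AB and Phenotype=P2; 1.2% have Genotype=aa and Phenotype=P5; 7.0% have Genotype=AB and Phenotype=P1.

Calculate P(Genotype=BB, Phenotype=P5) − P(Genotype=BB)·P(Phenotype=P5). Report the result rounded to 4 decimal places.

0.0270

P(Genotype=BB) = 0.065 + 0.077 + 0.033 + 0.038 + 0.080 = 0.293.
P(Phenotype=P5) = 0.072 + 0.012 + 0.017 + 0.080 = 0.181.
P(Genotype=BB, Phenotype=P5) − P(Genotype=BB)P(Phenotype=P5) = 0.080 − 0.293×0.181 = 0.0270.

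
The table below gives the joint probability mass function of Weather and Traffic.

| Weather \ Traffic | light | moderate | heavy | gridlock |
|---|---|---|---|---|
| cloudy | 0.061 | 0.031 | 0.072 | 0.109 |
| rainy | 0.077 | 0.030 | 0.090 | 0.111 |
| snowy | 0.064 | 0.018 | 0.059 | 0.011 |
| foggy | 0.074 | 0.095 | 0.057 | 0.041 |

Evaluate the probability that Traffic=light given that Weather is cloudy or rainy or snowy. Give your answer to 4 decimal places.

P(Weather=cloudy) = 0.061 + 0.031 + 0.072 + 0.109 = 0.273.
P(Weather=rainy) = 0.077 + 0.030 + 0.090 + 0.111 = 0.308.
P(Weather=snowy) = 0.064 + 0.018 + 0.059 + 0.011 = 0.152.
P(Weather ∈ {cloudy, rainy, snowy}) = 0.273 + 0.308 + 0.152 = 0.733; P(Traffic=light, Weather ∈ {cloudy, rainy, snowy}) = 0.061 + 0.077 + 0.064 = 0.202.
P(Traffic=light | Weather ∈ {cloudy, rainy, snowy}) = 0.202/0.733 = 0.2756.

0.2756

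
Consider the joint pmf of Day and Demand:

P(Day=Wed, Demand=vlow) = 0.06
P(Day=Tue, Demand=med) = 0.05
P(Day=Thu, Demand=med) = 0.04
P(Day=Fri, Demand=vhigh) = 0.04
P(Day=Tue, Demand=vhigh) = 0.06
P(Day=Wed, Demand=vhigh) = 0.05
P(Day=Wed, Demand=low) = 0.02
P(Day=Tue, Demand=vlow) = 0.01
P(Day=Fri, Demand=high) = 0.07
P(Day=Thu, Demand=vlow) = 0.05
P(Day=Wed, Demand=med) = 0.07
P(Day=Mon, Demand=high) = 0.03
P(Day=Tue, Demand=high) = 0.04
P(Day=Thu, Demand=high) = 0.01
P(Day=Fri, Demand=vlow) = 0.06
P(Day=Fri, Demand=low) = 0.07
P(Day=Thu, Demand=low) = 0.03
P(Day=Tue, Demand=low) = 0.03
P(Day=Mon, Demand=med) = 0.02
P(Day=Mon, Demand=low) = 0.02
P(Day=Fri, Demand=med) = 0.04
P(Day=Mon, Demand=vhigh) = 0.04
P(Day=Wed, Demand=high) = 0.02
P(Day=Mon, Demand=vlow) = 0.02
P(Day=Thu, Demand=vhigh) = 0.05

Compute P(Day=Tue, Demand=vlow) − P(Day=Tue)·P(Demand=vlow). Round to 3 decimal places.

-0.028

P(Day=Tue) = 0.01 + 0.03 + 0.05 + 0.04 + 0.06 = 0.19.
P(Demand=vlow) = 0.02 + 0.01 + 0.06 + 0.05 + 0.06 = 0.20.
P(Day=Tue, Demand=vlow) − P(Day=Tue)P(Demand=vlow) = 0.01 − 0.19×0.20 = -0.028.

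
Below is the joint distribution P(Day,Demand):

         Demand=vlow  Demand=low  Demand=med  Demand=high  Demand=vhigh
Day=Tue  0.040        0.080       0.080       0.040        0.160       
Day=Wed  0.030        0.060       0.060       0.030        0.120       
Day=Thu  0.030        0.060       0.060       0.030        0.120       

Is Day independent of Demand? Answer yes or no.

Every cell satisfies P(Day,Demand) = P(Day)·P(Demand). For instance P(Day=Tue) = 0.400, P(Demand=vlow) = 0.100, and 0.400×0.100 = 0.040 matches the joint entry. So Day and Demand are independent.

yes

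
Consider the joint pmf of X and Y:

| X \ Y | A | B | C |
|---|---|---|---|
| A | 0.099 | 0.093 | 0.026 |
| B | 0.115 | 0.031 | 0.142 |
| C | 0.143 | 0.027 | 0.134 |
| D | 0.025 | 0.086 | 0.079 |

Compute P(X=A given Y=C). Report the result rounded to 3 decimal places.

P(Y=C) = 0.026 + 0.142 + 0.134 + 0.079 = 0.381.
P(X=A | Y=C) = 0.026/0.381 = 0.068.

0.068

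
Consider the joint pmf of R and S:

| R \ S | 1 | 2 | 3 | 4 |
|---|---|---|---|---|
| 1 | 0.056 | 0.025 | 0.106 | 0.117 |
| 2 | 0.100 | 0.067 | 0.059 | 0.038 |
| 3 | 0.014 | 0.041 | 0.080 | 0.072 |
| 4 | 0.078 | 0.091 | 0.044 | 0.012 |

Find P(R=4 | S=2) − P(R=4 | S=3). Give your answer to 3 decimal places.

0.254

P(S=2) = 0.025 + 0.067 + 0.041 + 0.091 = 0.224; P(R=4 | S=2) = 0.091/0.224 = 0.4063.
P(S=3) = 0.106 + 0.059 + 0.080 + 0.044 = 0.289; P(R=4 | S=3) = 0.044/0.289 = 0.1522.
Difference = 0.254.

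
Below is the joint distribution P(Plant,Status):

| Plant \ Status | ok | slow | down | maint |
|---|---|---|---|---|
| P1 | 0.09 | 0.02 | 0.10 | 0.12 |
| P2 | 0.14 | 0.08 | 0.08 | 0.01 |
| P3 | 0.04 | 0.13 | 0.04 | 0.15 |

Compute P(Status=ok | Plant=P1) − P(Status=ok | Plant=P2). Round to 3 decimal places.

P(Plant=P1) = 0.09 + 0.02 + 0.10 + 0.12 = 0.33; P(Status=ok | Plant=P1) = 0.09/0.33 = 0.2727.
P(Plant=P2) = 0.14 + 0.08 + 0.08 + 0.01 = 0.31; P(Status=ok | Plant=P2) = 0.14/0.31 = 0.4516.
Difference = -0.179.

-0.179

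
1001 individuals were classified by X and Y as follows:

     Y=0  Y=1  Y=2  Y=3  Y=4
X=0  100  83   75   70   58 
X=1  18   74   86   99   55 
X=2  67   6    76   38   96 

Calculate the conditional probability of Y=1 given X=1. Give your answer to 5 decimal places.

0.22289

Total with X=1: 18 + 74 + 86 + 99 + 55 = 332.
P(Y=1 | X=1) = 74/332 = 0.22289.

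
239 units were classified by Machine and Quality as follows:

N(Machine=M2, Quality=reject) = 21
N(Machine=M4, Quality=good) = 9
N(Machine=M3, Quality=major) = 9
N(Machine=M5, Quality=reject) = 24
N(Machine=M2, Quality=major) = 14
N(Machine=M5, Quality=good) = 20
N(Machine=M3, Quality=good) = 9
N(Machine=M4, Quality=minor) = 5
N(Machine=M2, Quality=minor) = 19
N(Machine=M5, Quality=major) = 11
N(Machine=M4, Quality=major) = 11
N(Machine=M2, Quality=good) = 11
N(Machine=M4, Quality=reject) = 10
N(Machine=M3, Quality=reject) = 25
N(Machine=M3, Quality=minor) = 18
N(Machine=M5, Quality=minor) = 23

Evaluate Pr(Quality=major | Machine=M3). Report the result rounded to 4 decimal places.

Total with Machine=M3: 9 + 18 + 9 + 25 = 61.
P(Quality=major | Machine=M3) = 9/61 = 0.1475.

0.1475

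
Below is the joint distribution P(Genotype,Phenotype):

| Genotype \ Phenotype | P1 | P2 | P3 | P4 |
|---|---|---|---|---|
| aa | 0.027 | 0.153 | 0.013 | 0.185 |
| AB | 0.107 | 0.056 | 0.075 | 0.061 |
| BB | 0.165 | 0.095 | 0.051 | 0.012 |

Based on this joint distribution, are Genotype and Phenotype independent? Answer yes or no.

no

P(Genotype=aa) = 0.378 and P(Phenotype=P4) = 0.258, so their product is 0.09752, but P(Genotype=aa, Phenotype=P4) = 0.185. Since these differ, Genotype and Phenotype are not independent.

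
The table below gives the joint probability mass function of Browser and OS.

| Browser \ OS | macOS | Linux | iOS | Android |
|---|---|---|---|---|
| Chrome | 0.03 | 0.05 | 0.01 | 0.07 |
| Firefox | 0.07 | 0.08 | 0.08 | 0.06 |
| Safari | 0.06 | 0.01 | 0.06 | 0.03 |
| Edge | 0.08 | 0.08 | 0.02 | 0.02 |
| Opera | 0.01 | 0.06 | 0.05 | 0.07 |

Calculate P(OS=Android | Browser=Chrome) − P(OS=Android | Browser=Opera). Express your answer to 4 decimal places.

0.0691

P(Browser=Chrome) = 0.03 + 0.05 + 0.01 + 0.07 = 0.16; P(OS=Android | Browser=Chrome) = 0.07/0.16 = 0.43750.
P(Browser=Opera) = 0.01 + 0.06 + 0.05 + 0.07 = 0.19; P(OS=Android | Browser=Opera) = 0.07/0.19 = 0.36842.
Difference = 0.0691.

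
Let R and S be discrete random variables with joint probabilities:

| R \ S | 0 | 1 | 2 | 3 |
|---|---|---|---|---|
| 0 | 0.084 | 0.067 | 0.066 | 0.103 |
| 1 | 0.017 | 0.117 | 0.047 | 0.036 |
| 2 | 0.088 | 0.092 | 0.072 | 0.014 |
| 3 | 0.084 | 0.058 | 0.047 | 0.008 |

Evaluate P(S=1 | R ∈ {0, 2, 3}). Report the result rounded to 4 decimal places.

P(R=0) = 0.084 + 0.067 + 0.066 + 0.103 = 0.320.
P(R=2) = 0.088 + 0.092 + 0.072 + 0.014 = 0.266.
P(R=3) = 0.084 + 0.058 + 0.047 + 0.008 = 0.197.
P(R ∈ {0, 2, 3}) = 0.320 + 0.266 + 0.197 = 0.783; P(S=1, R ∈ {0, 2, 3}) = 0.067 + 0.092 + 0.058 = 0.217.
P(S=1 | R ∈ {0, 2, 3}) = 0.217/0.783 = 0.2771.

0.2771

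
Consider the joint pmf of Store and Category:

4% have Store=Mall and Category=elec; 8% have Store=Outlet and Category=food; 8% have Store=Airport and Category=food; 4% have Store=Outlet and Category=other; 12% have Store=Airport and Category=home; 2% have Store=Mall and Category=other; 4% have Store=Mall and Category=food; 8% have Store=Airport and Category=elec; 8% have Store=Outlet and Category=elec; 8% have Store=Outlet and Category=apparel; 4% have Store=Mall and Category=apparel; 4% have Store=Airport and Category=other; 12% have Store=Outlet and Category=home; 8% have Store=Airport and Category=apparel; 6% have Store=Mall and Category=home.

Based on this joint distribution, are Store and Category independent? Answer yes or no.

yes

Every cell satisfies P(Store,Category) = P(Store)·P(Category). For instance P(Store=Mall) = 0.20, P(Category=apparel) = 0.20, and 0.20×0.20 = 0.04 matches the joint entry. So Store and Category are independent.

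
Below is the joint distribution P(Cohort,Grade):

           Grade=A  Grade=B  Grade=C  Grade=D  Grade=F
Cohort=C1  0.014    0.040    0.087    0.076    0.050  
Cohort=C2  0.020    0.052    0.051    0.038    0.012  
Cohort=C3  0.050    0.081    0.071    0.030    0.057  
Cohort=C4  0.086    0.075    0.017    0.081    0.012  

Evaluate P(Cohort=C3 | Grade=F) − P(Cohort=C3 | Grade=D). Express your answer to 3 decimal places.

P(Grade=F) = 0.050 + 0.012 + 0.057 + 0.012 = 0.131; P(Cohort=C3 | Grade=F) = 0.057/0.131 = 0.4351.
P(Grade=D) = 0.076 + 0.038 + 0.030 + 0.081 = 0.225; P(Cohort=C3 | Grade=D) = 0.030/0.225 = 0.1333.
Difference = 0.302.

0.302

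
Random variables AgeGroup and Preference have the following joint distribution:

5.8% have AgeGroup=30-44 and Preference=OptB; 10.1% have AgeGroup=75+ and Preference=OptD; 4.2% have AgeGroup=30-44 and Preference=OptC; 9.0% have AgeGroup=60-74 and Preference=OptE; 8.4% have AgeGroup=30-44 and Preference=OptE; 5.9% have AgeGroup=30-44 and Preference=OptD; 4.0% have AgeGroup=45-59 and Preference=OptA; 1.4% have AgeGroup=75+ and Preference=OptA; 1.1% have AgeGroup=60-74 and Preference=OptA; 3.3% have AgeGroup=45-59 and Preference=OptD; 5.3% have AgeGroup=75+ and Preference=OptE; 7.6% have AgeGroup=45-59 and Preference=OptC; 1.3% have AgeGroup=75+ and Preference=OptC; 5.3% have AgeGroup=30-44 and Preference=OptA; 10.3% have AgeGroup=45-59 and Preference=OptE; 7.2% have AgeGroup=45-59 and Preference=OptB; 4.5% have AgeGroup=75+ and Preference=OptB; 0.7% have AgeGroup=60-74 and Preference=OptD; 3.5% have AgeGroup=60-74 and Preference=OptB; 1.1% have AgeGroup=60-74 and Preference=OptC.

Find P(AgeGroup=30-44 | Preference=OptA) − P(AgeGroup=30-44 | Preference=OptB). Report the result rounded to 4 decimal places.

0.1730

P(Preference=OptA) = 0.053 + 0.040 + 0.011 + 0.014 = 0.118; P(AgeGroup=30-44 | Preference=OptA) = 0.053/0.118 = 0.44915.
P(Preference=OptB) = 0.058 + 0.072 + 0.035 + 0.045 = 0.210; P(AgeGroup=30-44 | Preference=OptB) = 0.058/0.210 = 0.27619.
Difference = 0.1730.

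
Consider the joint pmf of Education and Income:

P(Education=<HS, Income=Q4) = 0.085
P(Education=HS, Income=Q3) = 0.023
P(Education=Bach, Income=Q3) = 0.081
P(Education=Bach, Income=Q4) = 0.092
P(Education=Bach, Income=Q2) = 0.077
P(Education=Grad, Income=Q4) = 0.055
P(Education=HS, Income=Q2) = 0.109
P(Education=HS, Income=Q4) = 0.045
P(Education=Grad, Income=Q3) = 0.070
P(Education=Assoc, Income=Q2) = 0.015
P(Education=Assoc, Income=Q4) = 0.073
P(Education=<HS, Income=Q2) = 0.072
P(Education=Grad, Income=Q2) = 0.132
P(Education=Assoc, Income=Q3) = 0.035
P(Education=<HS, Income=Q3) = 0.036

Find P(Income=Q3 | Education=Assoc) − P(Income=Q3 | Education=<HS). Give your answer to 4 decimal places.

P(Education=Assoc) = 0.015 + 0.035 + 0.073 = 0.123; P(Income=Q3 | Education=Assoc) = 0.035/0.123 = 0.28455.
P(Education=<HS) = 0.072 + 0.036 + 0.085 = 0.193; P(Income=Q3 | Education=<HS) = 0.036/0.193 = 0.18653.
Difference = 0.0980.

0.0980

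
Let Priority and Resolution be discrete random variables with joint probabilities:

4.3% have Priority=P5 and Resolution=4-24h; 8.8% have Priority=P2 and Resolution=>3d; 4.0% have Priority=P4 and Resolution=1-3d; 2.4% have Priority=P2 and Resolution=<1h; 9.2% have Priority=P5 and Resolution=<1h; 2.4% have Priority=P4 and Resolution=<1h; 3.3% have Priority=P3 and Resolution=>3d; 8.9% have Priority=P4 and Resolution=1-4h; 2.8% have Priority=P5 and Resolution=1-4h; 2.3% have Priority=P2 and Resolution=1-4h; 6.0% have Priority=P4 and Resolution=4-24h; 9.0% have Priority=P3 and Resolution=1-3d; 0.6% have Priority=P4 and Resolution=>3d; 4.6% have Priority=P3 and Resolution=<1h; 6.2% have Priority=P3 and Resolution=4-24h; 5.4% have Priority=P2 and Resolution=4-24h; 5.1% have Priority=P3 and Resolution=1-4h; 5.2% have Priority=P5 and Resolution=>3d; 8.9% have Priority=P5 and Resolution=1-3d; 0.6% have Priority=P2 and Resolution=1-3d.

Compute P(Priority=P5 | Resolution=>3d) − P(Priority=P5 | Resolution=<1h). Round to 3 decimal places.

P(Resolution=>3d) = 0.088 + 0.033 + 0.006 + 0.052 = 0.179; P(Priority=P5 | Resolution=>3d) = 0.052/0.179 = 0.2905.
P(Resolution=<1h) = 0.024 + 0.046 + 0.024 + 0.092 = 0.186; P(Priority=P5 | Resolution=<1h) = 0.092/0.186 = 0.4946.
Difference = -0.204.

-0.204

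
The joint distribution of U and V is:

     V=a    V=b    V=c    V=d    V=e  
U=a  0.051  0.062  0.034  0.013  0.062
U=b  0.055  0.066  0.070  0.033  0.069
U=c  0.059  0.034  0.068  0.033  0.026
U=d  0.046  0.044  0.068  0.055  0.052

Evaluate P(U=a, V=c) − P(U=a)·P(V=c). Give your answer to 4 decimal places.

-0.0193

P(U=a) = 0.051 + 0.062 + 0.034 + 0.013 + 0.062 = 0.222.
P(V=c) = 0.034 + 0.070 + 0.068 + 0.068 = 0.240.
P(U=a, V=c) − P(U=a)P(V=c) = 0.034 − 0.222×0.240 = -0.0193.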